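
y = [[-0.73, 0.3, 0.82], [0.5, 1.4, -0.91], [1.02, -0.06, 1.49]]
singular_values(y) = [2.07, 1.5, 1.02]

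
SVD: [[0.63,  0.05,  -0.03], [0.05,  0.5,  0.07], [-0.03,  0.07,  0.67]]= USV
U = [[-0.21, -0.93, 0.31], [0.28, -0.36, -0.89], [0.94, -0.1, 0.33]]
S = [0.7, 0.65, 0.46]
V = [[-0.21,0.28,0.94], [-0.93,-0.36,-0.10], [0.31,-0.89,0.33]]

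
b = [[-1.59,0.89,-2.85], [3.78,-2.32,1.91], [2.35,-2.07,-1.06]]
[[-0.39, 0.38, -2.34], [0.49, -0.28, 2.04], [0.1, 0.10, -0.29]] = b @ [[0.09,0.01,0.09], [0.01,0.03,-0.13], [0.09,-0.13,0.73]]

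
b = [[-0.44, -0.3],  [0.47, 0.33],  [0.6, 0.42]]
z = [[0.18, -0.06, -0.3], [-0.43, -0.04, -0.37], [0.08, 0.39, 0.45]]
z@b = [[-0.29, -0.2], [-0.05, -0.04], [0.42, 0.29]]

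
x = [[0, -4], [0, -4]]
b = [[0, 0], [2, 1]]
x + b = [[0, -4], [2, -3]]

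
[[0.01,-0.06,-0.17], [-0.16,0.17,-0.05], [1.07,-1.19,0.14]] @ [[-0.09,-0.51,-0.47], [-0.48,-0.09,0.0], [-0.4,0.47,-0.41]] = [[0.10, -0.08, 0.06], [-0.05, 0.04, 0.10], [0.42, -0.37, -0.56]]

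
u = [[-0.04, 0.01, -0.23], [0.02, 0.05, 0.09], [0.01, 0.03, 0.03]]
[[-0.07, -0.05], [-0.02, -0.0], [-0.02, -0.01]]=u @ [[-0.71, -1.05], [-0.79, -0.34], [0.4, 0.4]]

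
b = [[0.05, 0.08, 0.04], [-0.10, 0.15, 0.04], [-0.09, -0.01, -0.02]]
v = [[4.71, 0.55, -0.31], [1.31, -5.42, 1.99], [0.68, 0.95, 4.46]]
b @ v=[[0.37, -0.37, 0.32], [-0.25, -0.83, 0.51], [-0.45, -0.01, -0.08]]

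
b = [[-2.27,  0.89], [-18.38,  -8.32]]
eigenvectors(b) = [[(-0.16-0.14j),  (-0.16+0.14j)], [0.98+0.00j,  (0.98-0j)]]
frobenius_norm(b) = 20.32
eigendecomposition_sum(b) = [[(-1.14+4.33j), (0.45+0.88j)],[(-9.19-18.13j), -4.16-1.64j]] + [[-1.14-4.33j, 0.45-0.88j], [-9.19+18.13j, (-4.16+1.64j)]]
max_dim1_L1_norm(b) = 26.7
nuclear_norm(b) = 21.99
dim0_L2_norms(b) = [18.52, 8.37]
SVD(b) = [[-0.08, -1.0], [-1.0, 0.08]] @ diag([20.247513574729027, 1.7406878069210863]) @ [[0.91,0.41], [0.41,-0.91]]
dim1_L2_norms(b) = [2.44, 20.18]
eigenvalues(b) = [(-5.3+2.68j), (-5.3-2.68j)]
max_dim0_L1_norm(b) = 20.65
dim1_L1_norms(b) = [3.16, 26.7]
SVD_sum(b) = [[-1.57, -0.70], [-18.44, -8.19]] + [[-0.7, 1.59], [0.06, -0.13]]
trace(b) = -10.59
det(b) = 35.24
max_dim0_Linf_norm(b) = 18.38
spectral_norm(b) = 20.25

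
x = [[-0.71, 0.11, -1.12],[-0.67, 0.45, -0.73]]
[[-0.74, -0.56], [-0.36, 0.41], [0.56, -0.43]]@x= [[0.9, -0.33, 1.24],  [-0.02, 0.14, 0.10],  [-0.11, -0.13, -0.31]]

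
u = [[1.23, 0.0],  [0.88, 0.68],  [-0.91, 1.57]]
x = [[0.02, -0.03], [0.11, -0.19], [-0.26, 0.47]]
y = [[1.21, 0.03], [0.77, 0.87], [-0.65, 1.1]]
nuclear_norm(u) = 3.44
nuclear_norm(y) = 2.98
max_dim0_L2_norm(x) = 0.51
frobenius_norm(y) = 2.11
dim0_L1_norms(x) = [0.39, 0.69]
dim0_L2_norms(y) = [1.57, 1.4]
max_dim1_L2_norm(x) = 0.54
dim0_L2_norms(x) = [0.28, 0.51]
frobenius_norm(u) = 2.46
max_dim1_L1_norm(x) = 0.73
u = x + y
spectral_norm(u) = 1.96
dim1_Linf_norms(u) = [1.23, 0.88, 1.57]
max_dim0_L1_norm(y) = 2.63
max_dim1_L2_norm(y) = 1.28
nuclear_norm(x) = 0.59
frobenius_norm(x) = 0.58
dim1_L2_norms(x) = [0.04, 0.22, 0.54]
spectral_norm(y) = 1.57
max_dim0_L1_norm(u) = 3.02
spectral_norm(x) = 0.58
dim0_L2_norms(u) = [1.77, 1.71]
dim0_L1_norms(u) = [3.02, 2.25]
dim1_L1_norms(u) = [1.23, 1.56, 2.48]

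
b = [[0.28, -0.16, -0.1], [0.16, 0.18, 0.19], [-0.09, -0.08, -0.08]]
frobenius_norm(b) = 0.48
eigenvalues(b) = [(0.18+0.08j), (0.18-0.08j), (0.01+0j)]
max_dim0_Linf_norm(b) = 0.28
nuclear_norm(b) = 0.68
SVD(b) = [[0.6, 0.80, 0.05],[-0.74, 0.53, 0.42],[0.31, -0.29, 0.9]] @ diag([0.3396608067893213, 0.33705425832797803, 0.004996326070616128]) @ [[0.07,-0.75,-0.66], [0.99,-0.03,0.13], [-0.12,-0.66,0.74]]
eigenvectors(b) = [[(-0.46-0.38j), (-0.46+0.38j), (-0.14+0j)], [-0.71+0.00j, -0.71-0.00j, (-0.68+0j)], [(0.38+0.01j), 0.38-0.01j, 0.72+0.00j]]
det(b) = 0.00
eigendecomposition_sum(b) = [[(0.14-0.06j), -0.08+0.22j, -0.05+0.20j], [(0.08-0.16j), (0.1+0.27j), 0.11+0.22j], [-0.05+0.09j, (-0.05-0.14j), -0.05-0.12j]] + [[(0.14+0.06j), -0.08-0.22j, -0.05-0.20j], [0.08+0.16j, (0.1-0.27j), 0.11-0.22j], [(-0.05-0.09j), -0.05+0.14j, (-0.05+0.12j)]] + [[(-0+0j), -0.00+0.00j, -0.01+0.00j], [-0.00+0.00j, (-0.01+0j), -0.03+0.00j], [0.00-0.00j, (0.01-0j), 0.03-0.00j]]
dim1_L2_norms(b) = [0.34, 0.31, 0.14]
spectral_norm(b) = 0.34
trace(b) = 0.38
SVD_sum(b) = [[0.01, -0.15, -0.14], [-0.02, 0.19, 0.17], [0.01, -0.08, -0.07]] + [[0.27,-0.01,0.03], [0.18,-0.01,0.02], [-0.10,0.00,-0.01]] + [[-0.00, -0.00, 0.00],[-0.0, -0.00, 0.00],[-0.0, -0.00, 0.0]]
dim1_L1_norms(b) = [0.54, 0.53, 0.25]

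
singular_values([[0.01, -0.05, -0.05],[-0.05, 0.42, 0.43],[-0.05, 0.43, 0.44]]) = [0.87, 0.0, 0.0]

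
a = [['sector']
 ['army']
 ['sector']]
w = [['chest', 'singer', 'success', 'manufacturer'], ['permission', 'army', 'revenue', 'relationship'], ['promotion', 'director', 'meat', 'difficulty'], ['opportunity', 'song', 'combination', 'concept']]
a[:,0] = ['sector', 'army', 'sector']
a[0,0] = 'sector'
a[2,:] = ['sector']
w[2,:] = ['promotion', 'director', 'meat', 'difficulty']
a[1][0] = 'army'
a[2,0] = 'sector'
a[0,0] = 'sector'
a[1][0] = 'army'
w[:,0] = ['chest', 'permission', 'promotion', 'opportunity']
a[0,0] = 'sector'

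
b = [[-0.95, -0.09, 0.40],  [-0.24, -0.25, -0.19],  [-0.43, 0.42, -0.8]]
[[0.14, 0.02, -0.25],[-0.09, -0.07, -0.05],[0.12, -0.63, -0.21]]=b @ [[-0.13,  0.22,  0.29],[0.38,  -0.32,  -0.12],[0.12,  0.50,  0.04]]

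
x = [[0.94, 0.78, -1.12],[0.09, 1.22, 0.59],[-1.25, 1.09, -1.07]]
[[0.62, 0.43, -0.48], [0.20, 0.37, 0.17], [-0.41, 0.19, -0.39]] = x @ [[0.49, 0.15, -0.04], [0.15, 0.31, -0.04], [-0.04, -0.04, 0.37]]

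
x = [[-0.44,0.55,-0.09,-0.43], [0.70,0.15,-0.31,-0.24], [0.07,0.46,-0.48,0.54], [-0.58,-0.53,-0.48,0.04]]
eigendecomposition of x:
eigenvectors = [[0.45+0.00j, 0.83+0.00j, (-0.07+0.03j), -0.07-0.03j],[0.61+0.00j, -0.48+0.00j, (0.12+0.36j), (0.12-0.36j)],[-0.02+0.00j, 0.05+0.00j, (0.74+0j), (0.74-0j)],[(-0.65+0j), (0.27+0j), 0.05+0.56j, (0.05-0.56j)]]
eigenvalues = [(0.93+0j), (-0.9+0j), (-0.38+0.64j), (-0.38-0.64j)]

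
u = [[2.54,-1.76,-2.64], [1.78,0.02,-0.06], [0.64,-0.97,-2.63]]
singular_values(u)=[4.94, 1.82, 0.43]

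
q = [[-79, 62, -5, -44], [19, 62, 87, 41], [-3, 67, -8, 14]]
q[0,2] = -5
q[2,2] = -8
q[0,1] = 62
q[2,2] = -8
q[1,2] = 87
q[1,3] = 41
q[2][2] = -8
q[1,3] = 41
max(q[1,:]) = 87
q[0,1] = 62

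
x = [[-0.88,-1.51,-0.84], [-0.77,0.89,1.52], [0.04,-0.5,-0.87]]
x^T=[[-0.88, -0.77, 0.04], [-1.51, 0.89, -0.5], [-0.84, 1.52, -0.87]]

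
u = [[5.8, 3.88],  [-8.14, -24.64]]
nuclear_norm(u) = 30.74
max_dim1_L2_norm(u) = 25.95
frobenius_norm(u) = 26.87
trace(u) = -18.84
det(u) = -111.33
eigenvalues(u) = [4.72, -23.56]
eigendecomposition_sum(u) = [[4.9,0.65],[-1.36,-0.18]] + [[0.90, 3.23], [-6.78, -24.46]]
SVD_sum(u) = [[1.96, 5.3],  [-8.98, -24.33]] + [[3.84, -1.42], [0.84, -0.31]]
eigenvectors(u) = [[0.96, -0.13], [-0.27, 0.99]]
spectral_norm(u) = 26.54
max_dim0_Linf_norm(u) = 24.64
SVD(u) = [[-0.21, 0.98], [0.98, 0.21]] @ diag([26.542241843182108, 4.194400784144649]) @ [[-0.35, -0.94], [0.94, -0.35]]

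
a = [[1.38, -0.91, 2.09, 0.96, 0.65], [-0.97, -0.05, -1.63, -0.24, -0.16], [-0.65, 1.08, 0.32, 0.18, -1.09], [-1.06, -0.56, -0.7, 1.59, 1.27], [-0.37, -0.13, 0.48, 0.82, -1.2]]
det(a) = -0.00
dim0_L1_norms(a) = [4.43, 2.73, 5.22, 3.79, 4.37]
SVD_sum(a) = [[1.53,-0.67,2.19,0.61,0.46],[-0.98,0.43,-1.40,-0.39,-0.29],[-0.26,0.12,-0.38,-0.11,-0.08],[-0.23,0.10,-0.33,-0.09,-0.07],[0.1,-0.04,0.14,0.04,0.03]] + [[-0.09,-0.18,-0.12,0.23,0.32], [-0.08,-0.17,-0.11,0.21,0.29], [0.21,0.43,0.29,-0.53,-0.74], [-0.45,-0.93,-0.62,1.13,1.59], [0.08,0.17,0.12,-0.21,-0.30]] + [[-0.08, 0.02, 0.04, 0.12, -0.08], [0.03, -0.01, -0.02, -0.05, 0.03], [-0.51, 0.13, 0.29, 0.80, -0.53], [-0.35, 0.09, 0.19, 0.55, -0.36], [-0.64, 0.16, 0.36, 1.00, -0.66]] + [[0.01, -0.07, -0.02, -0.00, -0.05], [0.06, -0.3, -0.09, -0.01, -0.19], [-0.08, 0.40, 0.12, 0.01, 0.26], [-0.04, 0.18, 0.05, 0.0, 0.11], [0.09, -0.43, -0.13, -0.01, -0.27]] + [[0.00, 0.0, -0.0, 0.00, -0.00], [0.00, 0.0, -0.0, 0.00, -0.0], [0.0, 0.00, -0.0, 0.00, -0.0], [-0.0, -0.00, 0.00, -0.00, 0.00], [-0.00, -0.00, 0.0, -0.0, 0.0]]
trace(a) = 2.04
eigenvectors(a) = [[(0.73+0j),(0.73-0j),-0.57+0.00j,-0.67+0.00j,-0.24+0.00j], [(-0.36-0.11j),(-0.36+0.11j),0.07+0.00j,-0.34+0.00j,0.27+0.00j], [(-0.32+0.38j),-0.32-0.38j,0.40+0.00j,0.46+0.00j,0.31+0.00j], [0.08+0.20j,0.08-0.20j,(-0.71+0j),-0.46+0.00j,(-0.32+0j)], [(-0.01+0.17j),(-0.01-0.17j),(-0.08+0j),0.12+0.00j,(0.82+0j)]]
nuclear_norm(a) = 8.93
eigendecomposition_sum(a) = [[1.16+0.26j, -0.12-0.54j, (1.65-0.85j), (0.01-0.76j), (-0.25+0.29j)], [-0.53-0.30j, (-0.02+0.28j), (-0.93+0.18j), -0.11+0.37j, 0.16-0.10j], [-0.65+0.48j, 0.33+0.18j, -0.29+1.23j, (0.39+0.34j), -0.04-0.26j], [(0.06+0.34j), 0.13-0.09j, 0.41+0.35j, (0.21-0.08j), (-0.11-0.04j)], [-0.08+0.27j, 0.13-0.02j, 0.17+0.41j, 0.18+0.02j, -0.06-0.07j]] + [[(1.16-0.26j),  (-0.12+0.54j),  (1.65+0.85j),  (0.01+0.76j),  -0.25-0.29j],[(-0.53+0.3j),  (-0.02-0.28j),  (-0.93-0.18j),  -0.11-0.37j,  0.16+0.10j],[-0.65-0.48j,  0.33-0.18j,  -0.29-1.23j,  0.39-0.34j,  -0.04+0.26j],[0.06-0.34j,  0.13+0.09j,  0.41-0.35j,  0.21+0.08j,  -0.11+0.04j],[(-0.08-0.27j),  (0.13+0.02j),  0.17-0.41j,  0.18-0.02j,  (-0.06+0.07j)]] + [[(-0.96-0j),(-0.75+0j),-1.13-0.00j,(1.04+0j),0.81-0.00j], [0.11+0.00j,0.09-0.00j,(0.13+0j),(-0.12-0j),(-0.09+0j)], [(0.67+0j),(0.52-0j),(0.78+0j),(-0.72-0j),(-0.56+0j)], [-1.21-0.00j,(-0.94+0j),-1.41-0.00j,(1.3+0j),(1.02-0j)], [-0.13-0.00j,-0.10+0.00j,-0.15-0.00j,0.14+0.00j,0.11-0.00j]] + [[0.00+0.00j, -0j, 0.00+0.00j, (-0+0j), (-0-0j)], [0.00+0.00j, -0j, 0.00+0.00j, -0.00+0.00j, -0.00-0.00j], [(-0-0j), (-0+0j), -0.00-0.00j, -0j, 0.00+0.00j], [0j, 0.00-0.00j, 0.00+0.00j, -0.00+0.00j, (-0-0j)], [(-0-0j), -0.00+0.00j, -0.00-0.00j, -0j, 0j]] + [[(0.02-0j), (0.08+0j), (-0.09+0j), -0.09+0.00j, 0.34-0.00j],[-0.02+0.00j, -0.10-0.00j, 0.10-0.00j, (0.11-0j), (-0.4+0j)],[-0.03+0.00j, (-0.11-0j), 0.11-0.00j, 0.12-0.00j, (-0.45+0j)],[0.03-0.00j, 0.11+0.00j, -0.11+0.00j, -0.13+0.00j, 0.46-0.00j],[-0.07+0.00j, (-0.29-0j), (0.29-0j), 0.32-0.00j, (-1.18+0j)]]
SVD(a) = [[-0.83, 0.17, -0.09, 0.10, 0.52], [0.53, 0.16, 0.04, 0.44, 0.71], [0.14, -0.4, -0.57, -0.59, 0.38], [0.12, 0.87, -0.39, -0.26, -0.11], [-0.05, -0.16, -0.71, 0.62, -0.27]] @ diag([3.466602674246879, 2.635440157472157, 1.9791685871466873, 0.8513593614576186, 0.00012883232291923237]) @ [[-0.54, 0.24, -0.77, -0.21, -0.16], [-0.20, -0.4, -0.27, 0.49, 0.69], [0.45, -0.12, -0.25, -0.71, 0.47], [0.16, -0.81, -0.25, -0.01, -0.51], [0.67, 0.34, -0.46, 0.46, -0.12]]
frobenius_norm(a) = 4.86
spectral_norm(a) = 3.47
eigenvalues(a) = [(1+1.62j), (1-1.62j), (1.32+0j), 0j, (-1.27+0j)]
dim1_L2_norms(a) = [2.91, 1.92, 1.71, 2.46, 1.58]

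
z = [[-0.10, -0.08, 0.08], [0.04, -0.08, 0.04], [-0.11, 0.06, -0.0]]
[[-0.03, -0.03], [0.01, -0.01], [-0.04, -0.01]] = z @[[0.23, 0.16], [-0.17, 0.09], [-0.25, -0.13]]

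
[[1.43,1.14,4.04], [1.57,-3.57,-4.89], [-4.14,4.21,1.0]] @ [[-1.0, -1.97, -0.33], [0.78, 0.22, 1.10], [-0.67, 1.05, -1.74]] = [[-3.25, 1.68, -6.25], [-1.08, -9.01, 4.06], [6.75, 10.13, 4.26]]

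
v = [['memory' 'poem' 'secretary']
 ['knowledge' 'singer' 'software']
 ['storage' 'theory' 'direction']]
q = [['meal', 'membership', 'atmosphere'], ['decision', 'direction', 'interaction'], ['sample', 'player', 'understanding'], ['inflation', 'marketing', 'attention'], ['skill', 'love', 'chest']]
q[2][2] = 'understanding'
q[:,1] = ['membership', 'direction', 'player', 'marketing', 'love']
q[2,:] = ['sample', 'player', 'understanding']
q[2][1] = 'player'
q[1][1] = 'direction'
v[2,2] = 'direction'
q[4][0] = 'skill'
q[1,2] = 'interaction'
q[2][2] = 'understanding'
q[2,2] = 'understanding'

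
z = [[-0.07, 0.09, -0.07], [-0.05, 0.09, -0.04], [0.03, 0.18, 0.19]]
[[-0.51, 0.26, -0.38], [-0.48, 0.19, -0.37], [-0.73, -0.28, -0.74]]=z @[[1.12, -0.81, 2.50], [-4.56, 0.72, -3.24], [0.31, -2.03, -1.20]]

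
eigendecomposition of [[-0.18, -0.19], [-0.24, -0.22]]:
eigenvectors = [[0.7, 0.63], [-0.72, 0.78]]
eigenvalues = [0.01, -0.41]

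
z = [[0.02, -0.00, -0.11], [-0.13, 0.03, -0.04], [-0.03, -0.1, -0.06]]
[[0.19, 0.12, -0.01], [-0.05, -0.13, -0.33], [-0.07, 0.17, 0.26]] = z @ [[1.13, 0.97, 1.66], [1.29, -1.42, -3.36], [-1.52, -0.96, 0.40]]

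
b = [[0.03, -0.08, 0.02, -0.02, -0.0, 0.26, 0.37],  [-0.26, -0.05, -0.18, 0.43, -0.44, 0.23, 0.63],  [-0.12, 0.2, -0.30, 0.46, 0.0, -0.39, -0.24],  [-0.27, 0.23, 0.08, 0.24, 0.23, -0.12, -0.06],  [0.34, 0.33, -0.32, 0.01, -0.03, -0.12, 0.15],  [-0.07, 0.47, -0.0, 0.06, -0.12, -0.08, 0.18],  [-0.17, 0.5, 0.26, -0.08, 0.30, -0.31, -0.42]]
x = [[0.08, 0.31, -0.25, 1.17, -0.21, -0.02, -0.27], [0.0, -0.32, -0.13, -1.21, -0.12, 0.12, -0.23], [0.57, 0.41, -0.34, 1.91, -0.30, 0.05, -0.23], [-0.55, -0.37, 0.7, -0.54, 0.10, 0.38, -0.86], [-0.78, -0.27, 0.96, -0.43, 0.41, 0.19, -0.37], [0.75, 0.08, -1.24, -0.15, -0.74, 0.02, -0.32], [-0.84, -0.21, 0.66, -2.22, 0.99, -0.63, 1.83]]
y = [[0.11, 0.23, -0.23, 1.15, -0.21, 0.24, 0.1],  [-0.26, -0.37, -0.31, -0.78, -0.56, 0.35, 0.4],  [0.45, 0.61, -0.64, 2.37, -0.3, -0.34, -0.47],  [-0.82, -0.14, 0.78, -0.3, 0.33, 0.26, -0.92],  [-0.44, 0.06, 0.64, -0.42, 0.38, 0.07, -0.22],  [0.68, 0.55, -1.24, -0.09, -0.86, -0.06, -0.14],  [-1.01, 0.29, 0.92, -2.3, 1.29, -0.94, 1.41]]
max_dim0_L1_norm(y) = 7.41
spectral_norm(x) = 4.20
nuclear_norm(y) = 10.13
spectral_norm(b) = 1.26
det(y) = -0.18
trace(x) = 1.14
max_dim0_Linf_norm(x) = 2.22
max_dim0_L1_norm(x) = 7.63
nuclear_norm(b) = 3.72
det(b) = -0.00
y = b + x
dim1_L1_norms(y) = [2.27, 3.03, 5.18, 3.55, 2.23, 3.62, 8.16]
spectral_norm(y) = 4.44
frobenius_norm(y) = 5.32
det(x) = 0.00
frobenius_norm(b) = 1.83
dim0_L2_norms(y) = [1.62, 0.99, 1.99, 3.62, 1.76, 1.12, 1.81]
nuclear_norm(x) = 8.46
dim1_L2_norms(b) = [0.46, 0.96, 0.75, 0.51, 0.6, 0.53, 0.85]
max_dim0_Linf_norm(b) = 0.63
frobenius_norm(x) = 5.06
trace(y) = 0.53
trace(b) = -0.61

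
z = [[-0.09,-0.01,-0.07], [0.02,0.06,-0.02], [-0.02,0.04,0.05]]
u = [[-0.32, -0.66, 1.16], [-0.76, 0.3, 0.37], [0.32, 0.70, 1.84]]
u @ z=[[-0.01, 0.01, 0.09], [0.07, 0.04, 0.07], [-0.05, 0.11, 0.06]]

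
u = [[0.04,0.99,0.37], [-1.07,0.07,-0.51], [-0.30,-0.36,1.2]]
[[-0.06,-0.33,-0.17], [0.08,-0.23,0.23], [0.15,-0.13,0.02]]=u @[[-0.11, 0.26, -0.19], [-0.08, -0.3, -0.14], [0.07, -0.13, -0.07]]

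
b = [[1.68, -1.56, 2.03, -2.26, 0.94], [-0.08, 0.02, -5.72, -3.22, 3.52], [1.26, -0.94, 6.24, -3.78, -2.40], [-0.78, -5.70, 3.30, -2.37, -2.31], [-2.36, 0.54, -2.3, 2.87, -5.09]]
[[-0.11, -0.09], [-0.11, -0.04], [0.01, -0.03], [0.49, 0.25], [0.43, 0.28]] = b @ [[-0.08,-0.05], [-0.06,-0.03], [-0.01,-0.01], [0.0,0.0], [-0.05,-0.03]]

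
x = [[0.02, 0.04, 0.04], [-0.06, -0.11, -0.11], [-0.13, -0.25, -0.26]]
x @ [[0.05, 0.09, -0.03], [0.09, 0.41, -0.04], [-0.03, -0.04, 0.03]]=[[0.0, 0.02, -0.00],  [-0.01, -0.05, 0.00],  [-0.02, -0.10, 0.01]]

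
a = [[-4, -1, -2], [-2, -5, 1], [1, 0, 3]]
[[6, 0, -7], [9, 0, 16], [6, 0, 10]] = a @ [[-3, 0, 1], [0, 0, -3], [3, 0, 3]]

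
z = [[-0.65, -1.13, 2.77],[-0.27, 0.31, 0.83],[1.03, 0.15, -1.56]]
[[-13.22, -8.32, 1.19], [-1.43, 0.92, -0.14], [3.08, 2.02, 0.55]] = z@[[-4.05, -0.18, 1.39], [3.44, 5.24, -0.6], [-4.32, -0.91, 0.51]]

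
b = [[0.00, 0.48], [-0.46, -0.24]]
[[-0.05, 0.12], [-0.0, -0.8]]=b @ [[0.06, 1.61],  [-0.10, 0.26]]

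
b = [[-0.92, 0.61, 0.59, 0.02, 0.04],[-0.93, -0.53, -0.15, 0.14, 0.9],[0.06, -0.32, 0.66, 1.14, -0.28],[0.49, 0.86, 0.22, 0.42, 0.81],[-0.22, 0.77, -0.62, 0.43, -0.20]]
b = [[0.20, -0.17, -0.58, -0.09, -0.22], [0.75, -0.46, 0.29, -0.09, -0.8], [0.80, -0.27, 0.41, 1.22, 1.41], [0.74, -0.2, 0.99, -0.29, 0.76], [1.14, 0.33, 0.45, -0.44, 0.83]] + [[-1.12, 0.78, 1.17, 0.11, 0.26], [-1.68, -0.07, -0.44, 0.23, 1.70], [-0.74, -0.05, 0.25, -0.08, -1.69], [-0.25, 1.06, -0.77, 0.71, 0.05], [-1.36, 0.44, -1.07, 0.87, -1.03]]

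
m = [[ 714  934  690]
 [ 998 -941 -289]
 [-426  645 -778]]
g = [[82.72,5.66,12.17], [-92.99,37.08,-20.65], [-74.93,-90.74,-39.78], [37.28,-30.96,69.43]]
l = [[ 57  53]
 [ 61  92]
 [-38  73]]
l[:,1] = [53, 92, 73]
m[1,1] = -941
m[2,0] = -426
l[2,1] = 73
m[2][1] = 645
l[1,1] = 92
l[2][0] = -38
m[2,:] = [-426, 645, -778]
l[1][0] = 61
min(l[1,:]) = 61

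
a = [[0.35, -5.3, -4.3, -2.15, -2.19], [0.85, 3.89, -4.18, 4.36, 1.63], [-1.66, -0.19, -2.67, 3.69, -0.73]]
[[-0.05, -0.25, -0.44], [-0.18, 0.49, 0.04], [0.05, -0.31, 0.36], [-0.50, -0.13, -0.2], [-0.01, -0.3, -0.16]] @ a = [[0.5, -0.62, 2.43, -2.61, 0.02], [0.29, 2.85, -1.38, 2.67, 1.16], [-0.84, -1.54, 0.12, -0.13, -0.88], [0.05, 2.18, 3.23, -0.23, 1.03], [0.01, -1.08, 1.72, -1.88, -0.35]]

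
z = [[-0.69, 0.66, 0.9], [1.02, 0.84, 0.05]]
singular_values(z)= [1.36, 1.28]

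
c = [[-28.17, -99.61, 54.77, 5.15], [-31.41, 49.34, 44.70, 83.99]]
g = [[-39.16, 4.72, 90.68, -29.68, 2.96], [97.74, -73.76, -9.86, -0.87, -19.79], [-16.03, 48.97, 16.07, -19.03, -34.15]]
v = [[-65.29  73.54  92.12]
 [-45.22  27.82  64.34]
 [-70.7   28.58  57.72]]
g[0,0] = -39.16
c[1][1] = 49.34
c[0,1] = -99.61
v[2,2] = 57.72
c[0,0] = -28.17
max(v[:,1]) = 73.54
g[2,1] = 48.97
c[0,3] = 5.15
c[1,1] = 49.34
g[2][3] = -19.03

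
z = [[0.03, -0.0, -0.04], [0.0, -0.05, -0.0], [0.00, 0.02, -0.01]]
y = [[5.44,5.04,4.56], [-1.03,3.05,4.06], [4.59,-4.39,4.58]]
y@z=[[0.16, -0.16, -0.26],[-0.03, -0.07, 0.00],[0.14, 0.31, -0.23]]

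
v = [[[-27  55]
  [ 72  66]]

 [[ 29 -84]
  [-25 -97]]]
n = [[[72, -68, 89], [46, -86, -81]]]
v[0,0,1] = 55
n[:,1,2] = [-81]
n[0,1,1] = -86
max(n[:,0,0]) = 72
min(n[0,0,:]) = -68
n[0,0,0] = 72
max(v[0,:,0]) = 72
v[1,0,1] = -84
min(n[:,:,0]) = 46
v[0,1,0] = 72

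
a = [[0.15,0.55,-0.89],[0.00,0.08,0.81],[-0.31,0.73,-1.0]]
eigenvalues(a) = [(-1.57+0j), (0.4+0.08j), (0.4-0.08j)]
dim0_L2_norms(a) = [0.34, 0.92, 1.56]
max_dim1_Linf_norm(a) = 1.0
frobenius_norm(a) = 1.85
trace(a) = -0.77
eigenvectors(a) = [[0.52+0.00j, 0.44-0.42j, 0.44+0.42j], [(-0.38+0j), 0.73+0.00j, 0.73-0.00j], [(0.77+0j), 0.29+0.08j, 0.29-0.08j]]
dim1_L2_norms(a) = [1.06, 0.81, 1.28]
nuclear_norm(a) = 2.55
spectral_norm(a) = 1.75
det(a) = -0.26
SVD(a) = [[-0.59, -0.01, -0.81],[0.39, -0.88, -0.27],[-0.71, -0.47, 0.52]] @ diag([1.7516977118814037, 0.5022167343307443, 0.2965357953900649]) @ [[0.08, -0.46, 0.88], [0.29, -0.84, -0.46], [-0.95, -0.29, -0.07]]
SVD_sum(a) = [[-0.08, 0.48, -0.91], [0.05, -0.31, 0.6], [-0.09, 0.58, -1.1]] + [[-0.0, 0.00, 0.0], [-0.13, 0.37, 0.21], [-0.07, 0.2, 0.11]] + [[0.23,0.07,0.02],[0.08,0.02,0.01],[-0.15,-0.04,-0.01]]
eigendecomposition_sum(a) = [[(-0.14+0j), (0.39-0j), (-0.77-0j)], [0.10-0.00j, -0.28+0.00j, 0.56+0.00j], [-0.21+0.00j, 0.58-0.00j, -1.15-0.00j]] + [[(0.14+0.21j), 0.08-0.14j, (-0.06-0.21j)], [-0.05+0.30j, (0.18-0.05j), (0.12-0.23j)], [-0.05+0.11j, (0.08-0j), (0.07-0.08j)]] + [[(0.14-0.21j), 0.08+0.14j, (-0.06+0.21j)], [(-0.05-0.3j), 0.18+0.05j, 0.12+0.23j], [-0.05-0.11j, 0.08+0.00j, (0.07+0.08j)]]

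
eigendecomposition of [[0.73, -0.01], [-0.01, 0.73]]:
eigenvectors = [[0.71, 0.71], [-0.71, 0.71]]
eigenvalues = [0.74, 0.72]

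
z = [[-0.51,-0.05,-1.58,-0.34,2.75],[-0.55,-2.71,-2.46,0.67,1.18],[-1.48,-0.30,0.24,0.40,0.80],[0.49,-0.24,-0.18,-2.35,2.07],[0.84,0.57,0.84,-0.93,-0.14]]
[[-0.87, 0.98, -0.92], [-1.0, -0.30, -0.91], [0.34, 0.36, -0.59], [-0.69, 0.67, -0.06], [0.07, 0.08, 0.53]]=z@ [[-0.23,-0.03,0.34], [0.05,0.22,-0.01], [0.36,0.1,0.22], [0.09,0.05,-0.05], [-0.14,0.42,-0.15]]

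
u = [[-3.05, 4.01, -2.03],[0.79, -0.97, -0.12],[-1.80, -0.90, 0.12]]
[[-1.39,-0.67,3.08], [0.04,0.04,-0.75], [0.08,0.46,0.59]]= u @ [[0.03, -0.15, -0.51], [-0.08, -0.19, 0.36], [0.48, 0.18, -0.04]]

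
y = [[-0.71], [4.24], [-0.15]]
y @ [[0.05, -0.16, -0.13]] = [[-0.04, 0.11, 0.09], [0.21, -0.68, -0.55], [-0.01, 0.02, 0.02]]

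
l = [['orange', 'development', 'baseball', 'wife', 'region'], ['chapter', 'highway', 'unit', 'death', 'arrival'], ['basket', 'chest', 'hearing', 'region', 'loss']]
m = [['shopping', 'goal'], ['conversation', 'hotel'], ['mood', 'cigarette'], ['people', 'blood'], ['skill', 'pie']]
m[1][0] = 'conversation'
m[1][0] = 'conversation'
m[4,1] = 'pie'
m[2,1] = 'cigarette'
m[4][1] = 'pie'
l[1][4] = 'arrival'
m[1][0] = 'conversation'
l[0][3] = 'wife'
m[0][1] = 'goal'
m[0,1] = 'goal'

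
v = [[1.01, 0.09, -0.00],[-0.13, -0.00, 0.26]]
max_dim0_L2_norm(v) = 1.02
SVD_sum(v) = [[1.01, 0.09, -0.03], [-0.14, -0.01, 0.0]] + [[0.00, 0.00, 0.03], [0.01, 0.01, 0.26]]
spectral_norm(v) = 1.02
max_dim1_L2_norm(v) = 1.01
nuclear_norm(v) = 1.28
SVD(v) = [[-0.99, 0.14], [0.14, 0.99]] @ diag([1.0228038010058969, 0.2580162488059413]) @ [[-1.0, -0.09, 0.03], [0.03, 0.05, 1.0]]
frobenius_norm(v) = 1.05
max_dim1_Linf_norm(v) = 1.01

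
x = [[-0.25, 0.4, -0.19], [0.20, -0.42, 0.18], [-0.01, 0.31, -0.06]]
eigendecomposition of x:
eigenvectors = [[0.69,-0.63,-0.27], [-0.65,0.03,0.25], [0.32,0.77,0.93]]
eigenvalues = [-0.72, -0.04, 0.03]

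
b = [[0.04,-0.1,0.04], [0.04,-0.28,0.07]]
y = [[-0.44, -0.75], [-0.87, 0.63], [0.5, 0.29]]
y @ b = [[-0.05, 0.25, -0.07], [-0.01, -0.09, 0.01], [0.03, -0.13, 0.04]]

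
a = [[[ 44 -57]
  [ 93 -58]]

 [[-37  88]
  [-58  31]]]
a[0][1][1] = -58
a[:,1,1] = [-58, 31]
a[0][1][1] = -58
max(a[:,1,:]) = 93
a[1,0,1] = 88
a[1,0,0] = -37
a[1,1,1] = 31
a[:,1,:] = [[93, -58], [-58, 31]]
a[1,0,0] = -37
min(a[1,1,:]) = -58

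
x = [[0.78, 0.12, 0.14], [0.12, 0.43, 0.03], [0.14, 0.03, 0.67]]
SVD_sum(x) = [[0.61, 0.18, 0.39],  [0.18, 0.05, 0.11],  [0.39, 0.11, 0.25]] + [[0.13, 0.06, -0.24], [0.06, 0.03, -0.10], [-0.24, -0.10, 0.42]] + [[0.04, -0.12, -0.01], [-0.12, 0.35, 0.02], [-0.01, 0.02, 0.00]]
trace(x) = 1.88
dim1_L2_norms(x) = [0.8, 0.45, 0.69]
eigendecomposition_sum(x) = [[0.61, 0.18, 0.39], [0.18, 0.05, 0.11], [0.39, 0.11, 0.25]] + [[0.13, 0.06, -0.24], [0.06, 0.03, -0.1], [-0.24, -0.10, 0.42]] + [[0.04,-0.12,-0.01], [-0.12,0.35,0.02], [-0.01,0.02,0.0]]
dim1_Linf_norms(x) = [0.78, 0.43, 0.67]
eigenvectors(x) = [[-0.82, -0.48, 0.31], [-0.24, -0.21, -0.95], [-0.52, 0.85, -0.06]]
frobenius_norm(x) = 1.15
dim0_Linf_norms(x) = [0.78, 0.43, 0.67]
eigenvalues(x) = [0.9, 0.58, 0.39]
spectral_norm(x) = 0.90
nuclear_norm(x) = 1.88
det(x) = 0.21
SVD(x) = [[-0.82, 0.48, 0.31], [-0.24, 0.21, -0.95], [-0.52, -0.85, -0.06]] @ diag([0.9041586921492402, 0.5837432252669879, 0.3920980825837721]) @ [[-0.82, -0.24, -0.52], [0.48, 0.21, -0.85], [0.31, -0.95, -0.06]]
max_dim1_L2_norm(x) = 0.8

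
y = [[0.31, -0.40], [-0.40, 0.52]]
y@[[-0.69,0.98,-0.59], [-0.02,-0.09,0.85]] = [[-0.21, 0.34, -0.52],[0.27, -0.44, 0.68]]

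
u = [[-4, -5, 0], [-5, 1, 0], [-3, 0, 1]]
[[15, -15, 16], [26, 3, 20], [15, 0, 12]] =u @ [[-5, 0, -4], [1, 3, 0], [0, 0, 0]]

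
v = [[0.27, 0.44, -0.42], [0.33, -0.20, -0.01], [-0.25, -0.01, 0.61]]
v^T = [[0.27, 0.33, -0.25], [0.44, -0.20, -0.01], [-0.42, -0.01, 0.61]]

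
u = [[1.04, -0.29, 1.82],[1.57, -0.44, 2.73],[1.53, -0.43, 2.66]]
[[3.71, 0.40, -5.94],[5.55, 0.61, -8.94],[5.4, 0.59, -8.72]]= u @ [[-1.56, 1.76, -2.96], [0.32, 1.61, 1.7], [2.98, -0.53, -1.30]]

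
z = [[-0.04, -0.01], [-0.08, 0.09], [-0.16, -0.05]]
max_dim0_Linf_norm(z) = 0.16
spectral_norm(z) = 0.18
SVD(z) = [[-0.22, 0.08], [-0.41, -0.91], [-0.89, 0.40]] @ diag([0.18347400460894167, 0.10313723688735345]) @ [[1.00, 0.05], [0.05, -1.00]]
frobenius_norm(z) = 0.21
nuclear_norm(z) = 0.29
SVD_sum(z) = [[-0.04, -0.0], [-0.08, -0.00], [-0.16, -0.01]] + [[0.00, -0.01], [-0.00, 0.09], [0.0, -0.04]]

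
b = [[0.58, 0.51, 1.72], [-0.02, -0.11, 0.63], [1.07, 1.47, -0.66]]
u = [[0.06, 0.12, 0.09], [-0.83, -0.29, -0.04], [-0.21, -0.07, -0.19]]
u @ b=[[0.13,0.15,0.12],[-0.52,-0.45,-1.58],[-0.32,-0.38,-0.28]]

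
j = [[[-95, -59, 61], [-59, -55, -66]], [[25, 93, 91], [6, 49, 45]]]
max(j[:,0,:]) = 93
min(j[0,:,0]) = -95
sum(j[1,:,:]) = 309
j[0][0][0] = -95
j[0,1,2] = -66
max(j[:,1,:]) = 49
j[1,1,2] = 45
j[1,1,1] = 49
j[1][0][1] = 93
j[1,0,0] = 25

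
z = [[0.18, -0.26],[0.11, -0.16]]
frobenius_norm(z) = 0.37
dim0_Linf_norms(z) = [0.18, 0.26]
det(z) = -0.00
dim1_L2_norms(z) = [0.32, 0.19]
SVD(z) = [[-0.85, -0.52],[-0.52, 0.85]] @ diag([0.37107911489710965, 0.0005389686241314039]) @ [[-0.57, 0.82], [-0.82, -0.57]]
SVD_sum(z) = [[0.18, -0.26],[0.11, -0.16]] + [[0.00, 0.00], [-0.0, -0.0]]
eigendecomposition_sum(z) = [[0.15, -0.21], [0.09, -0.12]] + [[0.03, -0.05], [0.02, -0.04]]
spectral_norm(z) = 0.37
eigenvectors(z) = [[0.86, 0.81], [0.51, 0.58]]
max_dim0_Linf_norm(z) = 0.26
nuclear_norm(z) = 0.37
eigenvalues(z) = [0.03, -0.01]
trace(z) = 0.02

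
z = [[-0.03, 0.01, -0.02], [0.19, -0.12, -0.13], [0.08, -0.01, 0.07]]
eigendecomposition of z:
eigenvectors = [[-0.07,0.36,-0.25], [0.99,0.86,-0.75], [0.07,-0.36,0.62]]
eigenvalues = [-0.14, 0.01, 0.05]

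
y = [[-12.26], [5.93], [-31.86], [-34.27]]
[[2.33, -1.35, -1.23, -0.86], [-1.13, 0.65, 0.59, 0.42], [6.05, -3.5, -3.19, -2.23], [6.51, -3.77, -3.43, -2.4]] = y@[[-0.19, 0.11, 0.10, 0.07]]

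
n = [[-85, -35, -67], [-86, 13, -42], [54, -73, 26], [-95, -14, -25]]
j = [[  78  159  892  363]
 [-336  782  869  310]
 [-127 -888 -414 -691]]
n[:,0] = [-85, -86, 54, -95]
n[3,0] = -95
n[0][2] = -67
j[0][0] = 78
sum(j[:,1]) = 53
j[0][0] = 78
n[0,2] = -67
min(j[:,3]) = -691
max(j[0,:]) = 892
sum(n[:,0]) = -212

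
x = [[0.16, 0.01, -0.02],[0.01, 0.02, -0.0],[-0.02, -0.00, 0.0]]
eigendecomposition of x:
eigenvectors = [[0.99, 0.13, -0.06], [0.07, -0.06, 1.00], [-0.12, 0.99, 0.06]]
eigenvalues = [0.16, -0.0, 0.02]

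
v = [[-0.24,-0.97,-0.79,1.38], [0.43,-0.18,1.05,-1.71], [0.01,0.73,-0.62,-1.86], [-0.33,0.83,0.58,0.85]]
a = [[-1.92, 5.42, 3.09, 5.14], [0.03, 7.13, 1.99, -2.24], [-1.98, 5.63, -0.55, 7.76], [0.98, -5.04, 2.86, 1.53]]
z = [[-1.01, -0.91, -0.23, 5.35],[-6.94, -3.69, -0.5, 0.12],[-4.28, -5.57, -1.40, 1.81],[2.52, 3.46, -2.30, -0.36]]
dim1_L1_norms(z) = [7.5, 11.25, 13.06, 8.64]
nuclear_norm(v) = 6.15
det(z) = 373.27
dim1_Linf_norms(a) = [5.42, 7.13, 7.76, 5.04]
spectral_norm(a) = 13.32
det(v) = 0.95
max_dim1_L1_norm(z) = 13.06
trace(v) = -0.19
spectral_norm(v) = 3.14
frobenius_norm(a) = 16.18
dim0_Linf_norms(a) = [1.98, 7.13, 3.09, 7.76]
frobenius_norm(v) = 3.74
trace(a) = 6.19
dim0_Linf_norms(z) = [6.94, 5.57, 2.3, 5.35]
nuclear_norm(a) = 26.53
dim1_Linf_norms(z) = [5.35, 6.94, 5.57, 3.46]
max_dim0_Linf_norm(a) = 7.76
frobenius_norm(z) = 13.07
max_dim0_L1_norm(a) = 23.22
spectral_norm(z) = 11.42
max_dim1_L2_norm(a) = 9.8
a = z @ v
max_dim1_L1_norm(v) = 3.38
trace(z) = -6.46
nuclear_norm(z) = 21.70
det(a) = 354.21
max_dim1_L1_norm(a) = 15.92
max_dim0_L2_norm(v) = 3.0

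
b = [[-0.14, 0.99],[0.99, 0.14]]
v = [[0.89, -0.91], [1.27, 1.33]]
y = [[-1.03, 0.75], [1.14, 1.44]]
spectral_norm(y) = 1.84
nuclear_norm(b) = 2.00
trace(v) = 2.22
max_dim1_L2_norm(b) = 1.0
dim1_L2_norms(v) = [1.27, 1.84]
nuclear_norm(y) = 3.11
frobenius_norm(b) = 1.41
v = y @ b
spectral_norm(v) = 1.84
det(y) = -2.34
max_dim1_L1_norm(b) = 1.13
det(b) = -1.00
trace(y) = 0.41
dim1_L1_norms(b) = [1.13, 1.13]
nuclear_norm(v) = 3.11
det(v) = 2.34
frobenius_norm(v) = 2.24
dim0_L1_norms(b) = [1.13, 1.13]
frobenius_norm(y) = 2.24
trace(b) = 0.00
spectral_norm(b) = 1.00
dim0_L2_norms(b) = [1.0, 1.0]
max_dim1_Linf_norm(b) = 0.99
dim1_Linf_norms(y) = [1.03, 1.44]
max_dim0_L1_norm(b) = 1.13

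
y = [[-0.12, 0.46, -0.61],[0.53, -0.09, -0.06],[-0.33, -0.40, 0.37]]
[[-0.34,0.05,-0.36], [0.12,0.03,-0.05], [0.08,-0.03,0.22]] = y@ [[0.29, 0.03, -0.02], [0.02, -0.04, 0.05], [0.51, -0.11, 0.64]]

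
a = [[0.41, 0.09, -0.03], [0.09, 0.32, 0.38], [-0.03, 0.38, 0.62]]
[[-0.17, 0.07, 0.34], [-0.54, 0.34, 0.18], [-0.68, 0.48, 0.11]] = a @ [[-0.18, 0.15, 0.79], [-1.18, 0.31, 0.25], [-0.38, 0.59, 0.07]]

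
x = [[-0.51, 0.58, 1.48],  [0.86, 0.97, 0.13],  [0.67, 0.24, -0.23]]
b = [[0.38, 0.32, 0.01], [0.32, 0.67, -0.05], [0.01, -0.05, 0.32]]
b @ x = [[0.09,0.53,0.6], [0.38,0.82,0.57], [0.17,0.03,-0.07]]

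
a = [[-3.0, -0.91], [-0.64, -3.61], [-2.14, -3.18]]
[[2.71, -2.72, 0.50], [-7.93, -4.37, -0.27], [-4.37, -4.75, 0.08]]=a @ [[-1.66, 0.57, -0.20], [2.49, 1.11, 0.11]]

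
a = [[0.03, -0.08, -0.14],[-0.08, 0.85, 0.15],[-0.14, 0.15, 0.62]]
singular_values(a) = [0.94, 0.56, 0.0]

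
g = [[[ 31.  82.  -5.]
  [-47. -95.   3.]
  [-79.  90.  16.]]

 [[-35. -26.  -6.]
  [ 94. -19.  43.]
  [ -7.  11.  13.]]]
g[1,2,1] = 11.0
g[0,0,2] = -5.0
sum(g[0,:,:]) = -4.0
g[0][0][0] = 31.0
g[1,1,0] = 94.0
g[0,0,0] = 31.0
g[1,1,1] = -19.0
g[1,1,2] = 43.0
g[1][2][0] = -7.0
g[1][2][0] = -7.0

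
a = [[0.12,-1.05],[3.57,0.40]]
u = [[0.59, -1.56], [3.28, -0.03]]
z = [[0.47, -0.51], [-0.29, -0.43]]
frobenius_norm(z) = 0.87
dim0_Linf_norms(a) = [3.57, 1.05]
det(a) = 3.80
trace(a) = 0.52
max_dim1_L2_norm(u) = 3.28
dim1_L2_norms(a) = [1.06, 3.59]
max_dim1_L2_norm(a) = 3.59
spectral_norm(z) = 0.71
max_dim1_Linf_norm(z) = 0.51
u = z + a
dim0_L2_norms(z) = [0.55, 0.67]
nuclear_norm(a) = 4.65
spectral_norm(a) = 3.59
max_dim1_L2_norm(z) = 0.69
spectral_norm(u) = 3.35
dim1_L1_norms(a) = [1.17, 3.97]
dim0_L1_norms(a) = [3.69, 1.45]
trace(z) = 0.04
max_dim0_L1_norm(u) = 3.87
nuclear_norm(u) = 4.87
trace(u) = 0.56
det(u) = 5.10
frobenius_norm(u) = 3.68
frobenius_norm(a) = 3.74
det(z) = -0.35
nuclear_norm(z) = 1.20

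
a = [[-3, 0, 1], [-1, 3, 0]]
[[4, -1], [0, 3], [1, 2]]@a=[[-11, -3, 4], [-3, 9, 0], [-5, 6, 1]]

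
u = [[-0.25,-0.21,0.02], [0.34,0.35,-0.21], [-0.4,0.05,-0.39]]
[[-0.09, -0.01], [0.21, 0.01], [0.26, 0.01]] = u@[[-0.35, -0.02], [0.82, 0.05], [-0.19, -0.01]]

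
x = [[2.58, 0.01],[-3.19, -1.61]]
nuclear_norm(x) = 5.26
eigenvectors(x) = [[0.8, -0.0],[-0.61, 1.0]]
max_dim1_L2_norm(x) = 3.57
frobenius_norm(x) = 4.41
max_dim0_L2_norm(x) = 4.1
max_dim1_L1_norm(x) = 4.8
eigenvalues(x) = [2.57, -1.6]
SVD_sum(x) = [[2.34,0.76], [-3.36,-1.09]] + [[0.24, -0.75], [0.17, -0.52]]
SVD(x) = [[-0.57, 0.82], [0.82, 0.57]] @ diag([4.301935415411396, 0.9581501352236876]) @ [[-0.95, -0.31], [0.31, -0.95]]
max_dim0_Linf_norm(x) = 3.19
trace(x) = 0.97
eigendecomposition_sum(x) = [[2.58, 0.01], [-1.97, -0.00]] + [[0.00, 0.00], [-1.22, -1.61]]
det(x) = -4.12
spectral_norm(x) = 4.30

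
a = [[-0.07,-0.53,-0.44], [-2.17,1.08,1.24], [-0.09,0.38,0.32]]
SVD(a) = [[0.14, 0.85, 0.5],[-0.98, 0.19, -0.05],[-0.14, -0.48, 0.86]] @ diag([2.7731251225104705, 0.6759168691580094, 0.010650863294621553]) @ [[0.77, -0.43, -0.48],[-0.63, -0.64, -0.44],[-0.12, 0.64, -0.76]]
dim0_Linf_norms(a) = [2.17, 1.08, 1.24]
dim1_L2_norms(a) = [0.69, 2.72, 0.5]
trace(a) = 1.33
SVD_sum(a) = [[0.29, -0.16, -0.18], [-2.09, 1.16, 1.3], [-0.30, 0.16, 0.18]] + [[-0.36, -0.37, -0.25],[-0.08, -0.08, -0.06],[0.21, 0.21, 0.14]] + [[-0.00, 0.00, -0.0], [0.0, -0.00, 0.00], [-0.0, 0.01, -0.01]]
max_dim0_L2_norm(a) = 2.17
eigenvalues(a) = [2.03, -0.69, -0.01]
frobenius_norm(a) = 2.85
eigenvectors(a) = [[-0.28, 0.51, 0.11],[0.93, 0.82, -0.64],[0.22, -0.26, 0.76]]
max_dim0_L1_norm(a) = 2.33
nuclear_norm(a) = 3.46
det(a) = 0.02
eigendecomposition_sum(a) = [[0.42, -0.39, -0.39], [-1.40, 1.3, 1.3], [-0.33, 0.31, 0.31]] + [[-0.49, -0.14, -0.05], [-0.78, -0.22, -0.07], [0.25, 0.07, 0.02]] + [[-0.00, 0.0, -0.0],[0.01, -0.00, 0.01],[-0.01, 0.0, -0.01]]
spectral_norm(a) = 2.77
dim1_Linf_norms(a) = [0.53, 2.17, 0.38]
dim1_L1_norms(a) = [1.04, 4.49, 0.79]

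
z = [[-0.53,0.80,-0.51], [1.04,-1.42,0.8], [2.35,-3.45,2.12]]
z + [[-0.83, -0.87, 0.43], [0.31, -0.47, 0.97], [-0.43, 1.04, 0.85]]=[[-1.36, -0.07, -0.08], [1.35, -1.89, 1.77], [1.92, -2.41, 2.97]]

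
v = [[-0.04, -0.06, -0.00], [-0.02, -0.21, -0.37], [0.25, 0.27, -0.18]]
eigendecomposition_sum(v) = [[0.00+0.00j, (-0+0j), 0j], [-0.00-0.00j, 0.00+0.00j, -0.00+0.00j], [0.00+0.00j, (-0+0j), 0.00+0.00j]] + [[-0.02+0.01j, (-0.03-0j), (-0-0.03j)], [-0.01+0.14j, (-0.11+0.15j), (-0.18-0.1j)], [0.12+0.01j, 0.14+0.10j, -0.09+0.16j]] + [[-0.02-0.01j, -0.03+0.00j, -0.00+0.03j],[(-0.01-0.14j), -0.11-0.15j, (-0.18+0.1j)],[0.12-0.01j, (0.14-0.1j), (-0.09-0.16j)]]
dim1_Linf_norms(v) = [0.06, 0.37, 0.27]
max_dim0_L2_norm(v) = 0.41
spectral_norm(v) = 0.43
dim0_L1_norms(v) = [0.31, 0.54, 0.55]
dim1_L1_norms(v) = [0.1, 0.6, 0.7]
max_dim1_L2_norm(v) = 0.43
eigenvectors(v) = [[(0.79+0j), -0.06-0.11j, (-0.06+0.11j)], [(-0.55+0j), (-0.74+0j), (-0.74-0j)], [0.27+0.00j, -0.01+0.66j, (-0.01-0.66j)]]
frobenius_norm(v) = 0.60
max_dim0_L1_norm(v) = 0.55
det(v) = 0.00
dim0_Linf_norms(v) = [0.25, 0.27, 0.37]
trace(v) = -0.43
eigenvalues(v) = [0j, (-0.22+0.33j), (-0.22-0.33j)]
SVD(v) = [[-0.04, 0.17, 0.98], [-0.97, 0.24, -0.08], [-0.25, -0.96, 0.16]] @ diag([0.4279652771009693, 0.41381590023815823, 0.0014568136370843843]) @ [[-0.1, 0.32, 0.94], [-0.61, -0.77, 0.2], [0.79, -0.55, 0.27]]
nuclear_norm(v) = 0.84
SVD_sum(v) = [[0.0,-0.01,-0.01], [0.04,-0.13,-0.39], [0.01,-0.03,-0.1]] + [[-0.04, -0.05, 0.01], [-0.06, -0.08, 0.02], [0.24, 0.3, -0.08]] + [[0.00, -0.0, 0.00],[-0.0, 0.0, -0.0],[0.0, -0.00, 0.0]]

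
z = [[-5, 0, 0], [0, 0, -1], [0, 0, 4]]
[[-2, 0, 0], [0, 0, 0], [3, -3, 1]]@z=[[10, 0, 0], [0, 0, 0], [-15, 0, 7]]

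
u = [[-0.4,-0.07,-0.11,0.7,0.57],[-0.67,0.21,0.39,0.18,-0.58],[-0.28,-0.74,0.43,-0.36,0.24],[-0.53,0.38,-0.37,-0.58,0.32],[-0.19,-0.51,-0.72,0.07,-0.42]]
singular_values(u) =[1.01, 1.0, 1.0, 1.0, 0.99]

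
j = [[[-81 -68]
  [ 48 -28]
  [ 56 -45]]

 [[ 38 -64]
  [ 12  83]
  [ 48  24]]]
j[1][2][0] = 48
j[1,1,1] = 83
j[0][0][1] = -68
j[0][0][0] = -81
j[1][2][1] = 24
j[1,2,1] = 24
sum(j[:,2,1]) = -21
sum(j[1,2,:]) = 72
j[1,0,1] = -64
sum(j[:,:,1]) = -98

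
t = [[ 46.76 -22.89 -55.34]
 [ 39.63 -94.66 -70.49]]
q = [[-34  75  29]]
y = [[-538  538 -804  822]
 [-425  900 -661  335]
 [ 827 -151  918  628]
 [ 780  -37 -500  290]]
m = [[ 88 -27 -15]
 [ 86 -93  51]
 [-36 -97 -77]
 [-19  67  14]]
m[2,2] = -77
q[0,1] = 75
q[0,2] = 29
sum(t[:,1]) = -117.55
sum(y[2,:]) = 2222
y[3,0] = 780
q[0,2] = 29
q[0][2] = 29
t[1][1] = -94.66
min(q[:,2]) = 29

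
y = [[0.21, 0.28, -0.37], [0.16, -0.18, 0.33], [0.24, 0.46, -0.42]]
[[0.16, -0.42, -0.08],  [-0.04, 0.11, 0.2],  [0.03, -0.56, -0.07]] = y @ [[0.5, -0.62, 0.35], [-1.06, -0.62, 0.15], [-0.94, 0.31, 0.53]]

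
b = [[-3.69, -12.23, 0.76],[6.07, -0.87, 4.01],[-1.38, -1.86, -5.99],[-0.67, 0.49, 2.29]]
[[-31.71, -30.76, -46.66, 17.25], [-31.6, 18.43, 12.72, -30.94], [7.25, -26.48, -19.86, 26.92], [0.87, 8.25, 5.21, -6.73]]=b @[[-3.71, 1.12, 1.34, -2.83], [3.62, 2.39, 3.53, -0.78], [-1.48, 3.42, 1.91, -3.6]]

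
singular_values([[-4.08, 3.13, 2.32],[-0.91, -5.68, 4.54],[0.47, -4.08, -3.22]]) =[7.81, 6.69, 2.64]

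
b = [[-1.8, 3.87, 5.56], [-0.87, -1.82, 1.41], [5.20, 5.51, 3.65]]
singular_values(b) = [9.72, 5.32, 1.79]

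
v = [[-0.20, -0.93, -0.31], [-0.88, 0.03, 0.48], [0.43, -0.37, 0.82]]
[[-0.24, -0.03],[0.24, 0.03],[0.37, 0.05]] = v @ [[0.0, 0.00],[0.09, 0.01],[0.49, 0.06]]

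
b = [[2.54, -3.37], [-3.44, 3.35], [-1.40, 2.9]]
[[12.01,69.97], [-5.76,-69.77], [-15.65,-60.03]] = b @ [[-6.76, 0.23], [-8.66, -20.59]]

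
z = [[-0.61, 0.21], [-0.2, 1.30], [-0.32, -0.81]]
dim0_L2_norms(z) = [0.72, 1.55]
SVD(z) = [[-0.16, 0.84], [-0.85, 0.16], [0.51, 0.53]] @ diag([1.5488759458295065, 0.7111141289770241]) @ [[0.07, -1.0], [-1.00, -0.07]]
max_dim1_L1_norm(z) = 1.5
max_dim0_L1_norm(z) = 2.32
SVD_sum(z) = [[-0.02, 0.25], [-0.09, 1.31], [0.05, -0.78]] + [[-0.59, -0.04], [-0.11, -0.01], [-0.37, -0.03]]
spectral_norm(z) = 1.55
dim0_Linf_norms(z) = [0.61, 1.3]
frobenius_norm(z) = 1.70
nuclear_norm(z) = 2.26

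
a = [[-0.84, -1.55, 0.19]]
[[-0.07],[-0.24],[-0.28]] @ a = [[0.06, 0.11, -0.01], [0.20, 0.37, -0.05], [0.24, 0.43, -0.05]]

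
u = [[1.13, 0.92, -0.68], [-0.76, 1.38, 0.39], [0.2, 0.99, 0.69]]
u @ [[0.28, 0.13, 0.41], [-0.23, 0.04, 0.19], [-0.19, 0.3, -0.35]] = [[0.23, -0.02, 0.88], [-0.60, 0.07, -0.19], [-0.30, 0.27, 0.03]]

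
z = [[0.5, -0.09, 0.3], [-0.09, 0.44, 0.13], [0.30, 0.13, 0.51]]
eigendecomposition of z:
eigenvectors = [[0.62,0.68,-0.38], [0.45,0.09,0.89], [-0.64,0.73,0.25]]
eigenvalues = [0.13, 0.81, 0.51]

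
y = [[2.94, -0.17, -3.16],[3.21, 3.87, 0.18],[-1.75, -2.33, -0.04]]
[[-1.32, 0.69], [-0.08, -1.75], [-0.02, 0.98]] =y @ [[-0.40, -0.22], [0.31, -0.25], [0.03, -0.41]]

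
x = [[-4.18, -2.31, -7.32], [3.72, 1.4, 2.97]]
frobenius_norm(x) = 10.05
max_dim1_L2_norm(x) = 8.74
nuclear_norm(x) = 11.48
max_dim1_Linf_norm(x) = 7.32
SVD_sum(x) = [[-4.78, -2.37, -6.88], [2.62, 1.30, 3.77]] + [[0.60,0.06,-0.44], [1.10,0.10,-0.80]]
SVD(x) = [[-0.88, 0.48], [0.48, 0.88]] @ diag([9.92930815986638, 1.5553261607813498]) @ [[0.55, 0.27, 0.79], [0.81, 0.08, -0.59]]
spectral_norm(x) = 9.93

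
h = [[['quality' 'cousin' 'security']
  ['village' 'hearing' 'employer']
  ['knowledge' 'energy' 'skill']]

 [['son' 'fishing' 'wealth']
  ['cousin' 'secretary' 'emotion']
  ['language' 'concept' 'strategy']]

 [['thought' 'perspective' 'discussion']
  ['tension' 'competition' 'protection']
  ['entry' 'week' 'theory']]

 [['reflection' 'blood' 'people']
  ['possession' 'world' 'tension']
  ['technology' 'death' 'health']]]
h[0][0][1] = 'cousin'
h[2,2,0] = 'entry'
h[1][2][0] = 'language'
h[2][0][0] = 'thought'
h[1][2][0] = 'language'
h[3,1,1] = 'world'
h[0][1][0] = 'village'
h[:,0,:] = [['quality', 'cousin', 'security'], ['son', 'fishing', 'wealth'], ['thought', 'perspective', 'discussion'], ['reflection', 'blood', 'people']]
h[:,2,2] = ['skill', 'strategy', 'theory', 'health']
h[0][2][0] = 'knowledge'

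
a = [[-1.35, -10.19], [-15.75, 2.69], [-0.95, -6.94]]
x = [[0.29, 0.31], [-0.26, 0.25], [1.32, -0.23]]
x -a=[[1.64, 10.50], [15.49, -2.44], [2.27, 6.71]]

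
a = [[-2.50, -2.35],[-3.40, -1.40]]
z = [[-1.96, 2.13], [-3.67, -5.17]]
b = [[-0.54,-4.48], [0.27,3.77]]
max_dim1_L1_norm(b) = 5.02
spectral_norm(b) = 5.88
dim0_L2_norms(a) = [4.22, 2.74]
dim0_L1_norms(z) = [5.63, 7.3]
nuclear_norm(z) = 9.19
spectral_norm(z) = 6.38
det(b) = -0.83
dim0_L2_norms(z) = [4.16, 5.59]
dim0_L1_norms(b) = [0.81, 8.25]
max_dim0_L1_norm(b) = 8.25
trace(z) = -7.13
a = b + z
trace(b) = 3.23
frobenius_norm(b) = 5.89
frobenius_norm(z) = 6.97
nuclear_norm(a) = 5.85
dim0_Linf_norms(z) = [3.67, 5.17]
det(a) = -4.49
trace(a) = -3.90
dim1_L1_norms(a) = [4.85, 4.8]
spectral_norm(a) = 4.95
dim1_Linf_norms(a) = [2.5, 3.4]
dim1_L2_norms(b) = [4.51, 3.78]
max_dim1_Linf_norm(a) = 3.4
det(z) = 17.95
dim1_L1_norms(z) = [4.09, 8.84]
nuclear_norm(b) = 6.02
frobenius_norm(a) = 5.03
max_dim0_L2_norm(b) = 5.86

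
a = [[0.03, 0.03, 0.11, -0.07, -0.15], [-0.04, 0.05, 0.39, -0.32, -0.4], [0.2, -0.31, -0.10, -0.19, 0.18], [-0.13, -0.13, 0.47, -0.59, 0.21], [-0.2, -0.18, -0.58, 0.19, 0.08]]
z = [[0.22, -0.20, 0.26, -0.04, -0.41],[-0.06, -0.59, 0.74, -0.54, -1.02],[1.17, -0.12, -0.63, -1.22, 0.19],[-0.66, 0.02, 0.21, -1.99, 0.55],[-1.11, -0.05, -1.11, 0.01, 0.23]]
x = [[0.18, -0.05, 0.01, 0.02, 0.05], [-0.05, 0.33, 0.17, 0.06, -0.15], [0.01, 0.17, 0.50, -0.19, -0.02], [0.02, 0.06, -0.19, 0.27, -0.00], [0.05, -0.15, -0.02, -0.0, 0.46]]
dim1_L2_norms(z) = [0.57, 1.49, 1.82, 2.18, 1.59]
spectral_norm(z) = 2.43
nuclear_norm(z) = 6.92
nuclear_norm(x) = 1.74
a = z @ x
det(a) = 0.00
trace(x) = 1.74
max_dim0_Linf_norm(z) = 1.99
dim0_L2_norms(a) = [0.32, 0.39, 0.86, 0.73, 0.52]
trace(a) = -0.53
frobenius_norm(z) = 3.62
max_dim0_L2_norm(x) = 0.56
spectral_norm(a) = 1.07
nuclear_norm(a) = 2.37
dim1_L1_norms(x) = [0.31, 0.76, 0.89, 0.54, 0.68]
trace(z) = -2.76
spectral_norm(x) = 0.69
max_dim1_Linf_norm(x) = 0.5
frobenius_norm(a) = 1.33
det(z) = 0.03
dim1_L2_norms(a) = [0.2, 0.65, 0.46, 0.8, 0.67]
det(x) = 0.00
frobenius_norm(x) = 0.93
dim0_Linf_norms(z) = [1.17, 0.59, 1.11, 1.99, 1.02]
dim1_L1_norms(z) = [1.13, 2.95, 3.33, 3.43, 2.51]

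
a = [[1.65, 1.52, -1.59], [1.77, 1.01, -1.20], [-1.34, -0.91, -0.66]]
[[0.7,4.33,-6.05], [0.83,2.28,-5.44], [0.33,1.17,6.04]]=a @ [[0.42, -1.32, -2.32], [-0.58, 2.14, -2.50], [-0.56, -2.05, -0.99]]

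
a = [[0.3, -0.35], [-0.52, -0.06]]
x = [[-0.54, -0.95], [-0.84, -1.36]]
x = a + [[-0.84, -0.60], [-0.32, -1.30]]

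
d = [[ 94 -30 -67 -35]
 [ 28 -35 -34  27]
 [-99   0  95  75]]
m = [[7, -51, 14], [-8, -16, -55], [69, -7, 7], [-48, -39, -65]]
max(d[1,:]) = 28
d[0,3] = -35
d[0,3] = -35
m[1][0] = -8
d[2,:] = [-99, 0, 95, 75]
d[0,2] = -67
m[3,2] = -65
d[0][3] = -35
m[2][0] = 69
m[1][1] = -16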